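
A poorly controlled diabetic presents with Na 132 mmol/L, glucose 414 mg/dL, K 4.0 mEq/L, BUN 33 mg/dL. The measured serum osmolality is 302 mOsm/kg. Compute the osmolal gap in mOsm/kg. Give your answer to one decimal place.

3.2 mOsm/kg

Calculated osmolality = 2·Na + glucose/18 + BUN/2.8
= 2·132 + 414/18 + 33/2.8
= 264 + 23 + 11.79
= 298.79 mOsm/kg ≈ 298.8 mOsm/kg
Osmolar gap = measured − calculated = 302 − 298.8 = 3.2 mOsm/kg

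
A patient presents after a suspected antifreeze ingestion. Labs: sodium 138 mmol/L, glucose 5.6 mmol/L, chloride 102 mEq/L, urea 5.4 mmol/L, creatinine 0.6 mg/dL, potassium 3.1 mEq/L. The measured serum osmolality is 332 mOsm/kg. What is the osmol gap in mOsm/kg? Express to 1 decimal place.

Calculated osmolality = 2·Na + glucose + urea
= 2·138 + 5.6 + 5.4
= 276 + 5.60 + 5.40
= 287 mOsm/kg ≈ 287.0 mOsm/kg
Osmolar gap = measured − calculated = 332 − 287.0 = 45.0 mOsm/kg

45.0 mOsm/kg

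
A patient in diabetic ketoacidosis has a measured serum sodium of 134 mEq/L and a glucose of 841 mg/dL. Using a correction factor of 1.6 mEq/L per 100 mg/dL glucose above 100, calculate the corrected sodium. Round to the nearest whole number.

146 mEq/L

Corrected Na = measured Na + 1.6 · (glucose − 100)/100
= 134 + 1.6 · (841 − 100)/100
= 134 + 11.9
= 145.9 mEq/L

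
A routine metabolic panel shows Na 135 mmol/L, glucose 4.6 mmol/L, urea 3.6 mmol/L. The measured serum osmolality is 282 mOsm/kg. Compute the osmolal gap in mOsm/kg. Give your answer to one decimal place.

3.8 mOsm/kg

Calculated osmolality = 2·Na + glucose + urea
= 2·135 + 4.6 + 3.6
= 270 + 4.60 + 3.60
= 278.2 mOsm/kg ≈ 278.2 mOsm/kg
Osmolar gap = measured − calculated = 282 − 278.2 = 3.8 mOsm/kg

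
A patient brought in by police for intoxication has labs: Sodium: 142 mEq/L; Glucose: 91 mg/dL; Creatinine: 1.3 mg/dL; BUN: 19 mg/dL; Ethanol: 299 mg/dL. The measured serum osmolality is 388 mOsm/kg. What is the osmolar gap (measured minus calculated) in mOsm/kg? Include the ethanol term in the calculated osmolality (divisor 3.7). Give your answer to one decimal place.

11.3 mOsm/kg

Calculated osmolality = 2·Na + glucose/18 + BUN/2.8 + ethanol/3.7
= 2·142 + 91/18 + 19/2.8 + 299/3.7
= 284 + 5.06 + 6.79 + 80.81
= 376.66 mOsm/kg ≈ 376.7 mOsm/kg
Osmolar gap = measured − calculated = 388 − 376.7 = 11.3 mOsm/kg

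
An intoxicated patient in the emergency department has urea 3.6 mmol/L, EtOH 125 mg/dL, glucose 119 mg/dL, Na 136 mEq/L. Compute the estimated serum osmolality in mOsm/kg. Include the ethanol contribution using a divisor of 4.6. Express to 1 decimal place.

309.4 mOsm/kg

Calculated osmolality = 2·Na + glucose/18 + urea + ethanol/4.6
= 2·136 + 119/18 + 3.6 + 125/4.6
= 272 + 6.61 + 3.60 + 27.17
= 309.38 mOsm/kg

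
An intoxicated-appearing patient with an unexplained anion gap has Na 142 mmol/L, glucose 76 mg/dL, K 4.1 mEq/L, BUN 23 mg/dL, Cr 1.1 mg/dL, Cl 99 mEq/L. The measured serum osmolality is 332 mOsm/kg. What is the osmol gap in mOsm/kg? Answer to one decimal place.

Calculated osmolality = 2·Na + glucose/18 + BUN/2.8
= 2·142 + 76/18 + 23/2.8
= 284 + 4.22 + 8.21
= 296.43 mOsm/kg ≈ 296.4 mOsm/kg
Osmolar gap = measured − calculated = 332 − 296.4 = 35.6 mOsm/kg

35.6 mOsm/kg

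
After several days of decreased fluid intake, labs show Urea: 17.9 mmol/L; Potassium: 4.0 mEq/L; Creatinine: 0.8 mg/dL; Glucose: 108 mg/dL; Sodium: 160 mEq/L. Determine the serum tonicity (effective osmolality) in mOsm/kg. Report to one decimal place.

Effective osmolality excludes urea (freely permeant across cell membranes):
2·Na + glucose/18
= 2·160 + 108/18
= 320 + 6
= 326 mOsm/kg

326.0 mOsm/kg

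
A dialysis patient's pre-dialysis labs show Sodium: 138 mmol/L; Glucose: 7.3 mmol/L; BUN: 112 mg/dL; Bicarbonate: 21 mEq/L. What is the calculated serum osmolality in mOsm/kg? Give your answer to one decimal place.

323.3 mOsm/kg

Calculated osmolality = 2·Na + glucose + BUN/2.8
= 2·138 + 7.3 + 112/2.8
= 276 + 7.30 + 40
= 323.3 mOsm/kg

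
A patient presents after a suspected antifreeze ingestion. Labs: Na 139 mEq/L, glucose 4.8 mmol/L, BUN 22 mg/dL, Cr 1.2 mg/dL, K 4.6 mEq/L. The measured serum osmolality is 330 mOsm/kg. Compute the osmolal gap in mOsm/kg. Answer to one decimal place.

39.3 mOsm/kg

Calculated osmolality = 2·Na + glucose + BUN/2.8
= 2·139 + 4.8 + 22/2.8
= 278 + 4.80 + 7.86
= 290.66 mOsm/kg ≈ 290.7 mOsm/kg
Osmolar gap = measured − calculated = 330 − 290.7 = 39.3 mOsm/kg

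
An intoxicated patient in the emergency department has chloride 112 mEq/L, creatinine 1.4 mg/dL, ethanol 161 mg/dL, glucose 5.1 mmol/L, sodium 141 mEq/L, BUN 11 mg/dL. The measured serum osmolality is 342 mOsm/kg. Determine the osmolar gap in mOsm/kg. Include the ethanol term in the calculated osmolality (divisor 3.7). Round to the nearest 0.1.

Calculated osmolality = 2·Na + glucose + BUN/2.8 + ethanol/3.7
= 2·141 + 5.1 + 11/2.8 + 161/3.7
= 282 + 5.10 + 3.93 + 43.51
= 334.54 mOsm/kg ≈ 334.5 mOsm/kg
Osmolar gap = measured − calculated = 342 − 334.5 = 7.5 mOsm/kg

7.5 mOsm/kg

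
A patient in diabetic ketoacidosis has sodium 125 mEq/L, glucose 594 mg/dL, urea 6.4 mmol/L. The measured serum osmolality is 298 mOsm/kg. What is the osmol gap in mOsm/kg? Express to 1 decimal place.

Calculated osmolality = 2·Na + glucose/18 + urea
= 2·125 + 594/18 + 6.4
= 250 + 33 + 6.40
= 289.4 mOsm/kg ≈ 289.4 mOsm/kg
Osmolar gap = measured − calculated = 298 − 289.4 = 8.6 mOsm/kg

8.6 mOsm/kg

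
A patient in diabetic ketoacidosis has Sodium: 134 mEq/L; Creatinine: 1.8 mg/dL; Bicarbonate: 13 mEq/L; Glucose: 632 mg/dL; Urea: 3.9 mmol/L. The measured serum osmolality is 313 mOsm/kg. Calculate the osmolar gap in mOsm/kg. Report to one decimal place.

6.0 mOsm/kg

Calculated osmolality = 2·Na + glucose/18 + urea
= 2·134 + 632/18 + 3.9
= 268 + 35.11 + 3.90
= 307.01 mOsm/kg ≈ 307.0 mOsm/kg
Osmolar gap = measured − calculated = 313 − 307.0 = 6.0 mOsm/kg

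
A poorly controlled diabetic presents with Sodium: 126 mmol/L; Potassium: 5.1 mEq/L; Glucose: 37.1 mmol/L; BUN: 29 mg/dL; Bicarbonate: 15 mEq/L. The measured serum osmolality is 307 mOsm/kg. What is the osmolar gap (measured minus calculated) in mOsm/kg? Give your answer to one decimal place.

Calculated osmolality = 2·Na + glucose + BUN/2.8
= 2·126 + 37.1 + 29/2.8
= 252 + 37.10 + 10.36
= 299.46 mOsm/kg ≈ 299.5 mOsm/kg
Osmolar gap = measured − calculated = 307 − 299.5 = 7.5 mOsm/kg

7.5 mOsm/kg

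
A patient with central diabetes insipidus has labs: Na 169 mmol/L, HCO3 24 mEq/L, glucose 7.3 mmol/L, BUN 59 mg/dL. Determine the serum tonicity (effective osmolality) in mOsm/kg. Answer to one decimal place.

345.3 mOsm/kg

Effective osmolality excludes urea (freely permeant across cell membranes):
2·Na + glucose
= 2·169 + 7.3
= 338 + 7.3
= 345.3 mOsm/kg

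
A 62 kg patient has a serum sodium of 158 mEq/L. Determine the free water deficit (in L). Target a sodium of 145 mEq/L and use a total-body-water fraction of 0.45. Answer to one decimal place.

TBW = 0.45 · 62 = 27.9 L
Free water deficit = TBW · (Na/145 − 1)
= 27.9 · (158/145 − 1)
= 27.9 · 0.0897
= 2.5 L

2.5 L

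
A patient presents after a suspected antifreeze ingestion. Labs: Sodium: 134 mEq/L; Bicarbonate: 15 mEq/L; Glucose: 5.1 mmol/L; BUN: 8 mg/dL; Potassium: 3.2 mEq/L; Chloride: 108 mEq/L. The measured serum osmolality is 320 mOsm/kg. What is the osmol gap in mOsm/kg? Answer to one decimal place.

Calculated osmolality = 2·Na + glucose + BUN/2.8
= 2·134 + 5.1 + 8/2.8
= 268 + 5.10 + 2.86
= 275.96 mOsm/kg ≈ 276.0 mOsm/kg
Osmolar gap = measured − calculated = 320 − 276.0 = 44.0 mOsm/kg

44.0 mOsm/kg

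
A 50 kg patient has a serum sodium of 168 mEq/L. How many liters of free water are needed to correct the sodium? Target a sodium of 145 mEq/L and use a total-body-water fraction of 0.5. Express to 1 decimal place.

TBW = 0.5 · 50 = 25 L
Free water deficit = TBW · (Na/145 − 1)
= 25 · (168/145 − 1)
= 25 · 0.1586
= 3.96 L

4.0 L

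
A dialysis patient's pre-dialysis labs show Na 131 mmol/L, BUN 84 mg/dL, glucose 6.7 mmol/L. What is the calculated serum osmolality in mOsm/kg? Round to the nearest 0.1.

Calculated osmolality = 2·Na + glucose + BUN/2.8
= 2·131 + 6.7 + 84/2.8
= 262 + 6.70 + 30
= 298.7 mOsm/kg

298.7 mOsm/kg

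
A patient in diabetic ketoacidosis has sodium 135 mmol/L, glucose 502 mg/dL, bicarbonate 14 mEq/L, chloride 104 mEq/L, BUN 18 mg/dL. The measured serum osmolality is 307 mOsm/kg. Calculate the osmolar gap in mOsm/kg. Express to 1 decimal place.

2.7 mOsm/kg

Calculated osmolality = 2·Na + glucose/18 + BUN/2.8
= 2·135 + 502/18 + 18/2.8
= 270 + 27.89 + 6.43
= 304.32 mOsm/kg ≈ 304.3 mOsm/kg
Osmolar gap = measured − calculated = 307 − 304.3 = 2.7 mOsm/kg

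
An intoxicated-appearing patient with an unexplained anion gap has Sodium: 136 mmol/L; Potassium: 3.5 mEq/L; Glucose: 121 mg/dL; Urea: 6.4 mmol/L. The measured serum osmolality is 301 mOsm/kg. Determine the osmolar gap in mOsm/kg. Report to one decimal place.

Calculated osmolality = 2·Na + glucose/18 + urea
= 2·136 + 121/18 + 6.4
= 272 + 6.72 + 6.40
= 285.12 mOsm/kg ≈ 285.1 mOsm/kg
Osmolar gap = measured − calculated = 301 − 285.1 = 15.9 mOsm/kg

15.9 mOsm/kg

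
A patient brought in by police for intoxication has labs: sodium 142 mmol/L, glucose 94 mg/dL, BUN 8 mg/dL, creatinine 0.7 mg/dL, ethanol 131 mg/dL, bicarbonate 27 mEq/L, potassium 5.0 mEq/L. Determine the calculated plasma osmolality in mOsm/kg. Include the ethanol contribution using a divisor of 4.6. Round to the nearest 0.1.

320.6 mOsm/kg

Calculated osmolality = 2·Na + glucose/18 + BUN/2.8 + ethanol/4.6
= 2·142 + 94/18 + 8/2.8 + 131/4.6
= 284 + 5.22 + 2.86 + 28.48
= 320.56 mOsm/kg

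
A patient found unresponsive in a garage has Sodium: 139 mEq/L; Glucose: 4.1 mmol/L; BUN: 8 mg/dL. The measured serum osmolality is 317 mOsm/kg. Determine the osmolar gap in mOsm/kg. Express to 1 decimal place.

32.0 mOsm/kg

Calculated osmolality = 2·Na + glucose + BUN/2.8
= 2·139 + 4.1 + 8/2.8
= 278 + 4.10 + 2.86
= 284.96 mOsm/kg ≈ 285.0 mOsm/kg
Osmolar gap = measured − calculated = 317 − 285.0 = 32.0 mOsm/kg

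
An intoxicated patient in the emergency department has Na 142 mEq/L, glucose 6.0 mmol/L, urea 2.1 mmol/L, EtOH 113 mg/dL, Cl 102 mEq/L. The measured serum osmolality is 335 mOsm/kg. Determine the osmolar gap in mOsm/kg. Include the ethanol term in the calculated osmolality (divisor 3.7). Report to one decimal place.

12.4 mOsm/kg

Calculated osmolality = 2·Na + glucose + urea + ethanol/3.7
= 2·142 + 6 + 2.1 + 113/3.7
= 284 + 6 + 2.10 + 30.54
= 322.64 mOsm/kg ≈ 322.6 mOsm/kg
Osmolar gap = measured − calculated = 335 − 322.6 = 12.4 mOsm/kg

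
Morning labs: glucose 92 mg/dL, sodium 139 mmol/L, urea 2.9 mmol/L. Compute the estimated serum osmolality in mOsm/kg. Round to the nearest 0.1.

286.0 mOsm/kg

Calculated osmolality = 2·Na + glucose/18 + urea
= 2·139 + 92/18 + 2.9
= 278 + 5.11 + 2.90
= 286.01 mOsm/kg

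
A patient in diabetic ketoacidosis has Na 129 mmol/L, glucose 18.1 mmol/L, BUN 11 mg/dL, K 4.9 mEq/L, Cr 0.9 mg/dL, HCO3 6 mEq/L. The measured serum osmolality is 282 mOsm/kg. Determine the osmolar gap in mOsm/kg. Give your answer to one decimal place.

Calculated osmolality = 2·Na + glucose + BUN/2.8
= 2·129 + 18.1 + 11/2.8
= 258 + 18.10 + 3.93
= 280.03 mOsm/kg ≈ 280.0 mOsm/kg
Osmolar gap = measured − calculated = 282 − 280.0 = 2.0 mOsm/kg

2.0 mOsm/kg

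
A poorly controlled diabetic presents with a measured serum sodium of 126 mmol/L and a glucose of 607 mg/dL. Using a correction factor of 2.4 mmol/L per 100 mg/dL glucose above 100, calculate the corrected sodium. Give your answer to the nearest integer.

Corrected Na = measured Na + 2.4 · (glucose − 100)/100
= 126 + 2.4 · (607 − 100)/100
= 126 + 12.2
= 138.2 mmol/L

138 mmol/L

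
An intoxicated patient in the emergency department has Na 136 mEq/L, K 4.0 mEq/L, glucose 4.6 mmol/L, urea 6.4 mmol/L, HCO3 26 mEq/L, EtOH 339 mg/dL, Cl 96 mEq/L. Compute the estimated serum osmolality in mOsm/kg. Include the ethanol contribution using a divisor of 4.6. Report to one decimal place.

356.7 mOsm/kg

Calculated osmolality = 2·Na + glucose + urea + ethanol/4.6
= 2·136 + 4.6 + 6.4 + 339/4.6
= 272 + 4.60 + 6.40 + 73.70
= 356.7 mOsm/kg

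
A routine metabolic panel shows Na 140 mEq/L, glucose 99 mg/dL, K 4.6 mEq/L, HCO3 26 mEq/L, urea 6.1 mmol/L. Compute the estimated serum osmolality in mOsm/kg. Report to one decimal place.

Calculated osmolality = 2·Na + glucose/18 + urea
= 2·140 + 99/18 + 6.1
= 280 + 5.50 + 6.10
= 291.6 mOsm/kg

291.6 mOsm/kg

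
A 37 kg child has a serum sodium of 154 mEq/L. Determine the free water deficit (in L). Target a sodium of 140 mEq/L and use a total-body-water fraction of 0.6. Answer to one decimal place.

TBW = 0.6 · 37 = 22.2 L
Free water deficit = TBW · (Na/140 − 1)
= 22.2 · (154/140 − 1)
= 22.2 · 0.1
= 2.22 L

2.2 L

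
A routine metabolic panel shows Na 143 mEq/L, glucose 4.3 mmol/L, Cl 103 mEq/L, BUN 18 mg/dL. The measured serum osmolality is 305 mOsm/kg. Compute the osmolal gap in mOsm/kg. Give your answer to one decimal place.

8.3 mOsm/kg

Calculated osmolality = 2·Na + glucose + BUN/2.8
= 2·143 + 4.3 + 18/2.8
= 286 + 4.30 + 6.43
= 296.73 mOsm/kg ≈ 296.7 mOsm/kg
Osmolar gap = measured − calculated = 305 − 296.7 = 8.3 mOsm/kg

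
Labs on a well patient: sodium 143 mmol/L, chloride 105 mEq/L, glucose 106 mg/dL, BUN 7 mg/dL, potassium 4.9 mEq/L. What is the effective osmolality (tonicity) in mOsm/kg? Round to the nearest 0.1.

291.9 mOsm/kg

Effective osmolality excludes urea (freely permeant across cell membranes):
2·Na + glucose/18
= 2·143 + 106/18
= 286 + 5.89
= 291.89 mOsm/kg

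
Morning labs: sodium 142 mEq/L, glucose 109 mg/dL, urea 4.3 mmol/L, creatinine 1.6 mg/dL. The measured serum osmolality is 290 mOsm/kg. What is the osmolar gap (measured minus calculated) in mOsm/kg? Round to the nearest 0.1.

Calculated osmolality = 2·Na + glucose/18 + urea
= 2·142 + 109/18 + 4.3
= 284 + 6.06 + 4.30
= 294.36 mOsm/kg ≈ 294.4 mOsm/kg
Osmolar gap = measured − calculated = 290 − 294.4 = -4.4 mOsm/kg

-4.4 mOsm/kg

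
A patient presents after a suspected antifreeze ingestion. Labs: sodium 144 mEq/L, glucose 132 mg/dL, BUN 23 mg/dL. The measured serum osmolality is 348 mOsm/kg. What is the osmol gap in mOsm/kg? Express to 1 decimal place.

Calculated osmolality = 2·Na + glucose/18 + BUN/2.8
= 2·144 + 132/18 + 23/2.8
= 288 + 7.33 + 8.21
= 303.54 mOsm/kg ≈ 303.5 mOsm/kg
Osmolar gap = measured − calculated = 348 − 303.5 = 44.5 mOsm/kg

44.5 mOsm/kg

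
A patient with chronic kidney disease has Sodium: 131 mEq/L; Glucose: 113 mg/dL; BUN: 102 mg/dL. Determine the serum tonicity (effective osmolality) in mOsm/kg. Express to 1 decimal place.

Effective osmolality excludes urea (freely permeant across cell membranes):
2·Na + glucose/18
= 2·131 + 113/18
= 262 + 6.28
= 268.28 mOsm/kg

268.3 mOsm/kg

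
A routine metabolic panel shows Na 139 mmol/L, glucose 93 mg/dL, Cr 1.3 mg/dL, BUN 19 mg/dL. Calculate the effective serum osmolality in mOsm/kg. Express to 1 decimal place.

Effective osmolality excludes urea (freely permeant across cell membranes):
2·Na + glucose/18
= 2·139 + 93/18
= 278 + 5.17
= 283.17 mOsm/kg

283.2 mOsm/kg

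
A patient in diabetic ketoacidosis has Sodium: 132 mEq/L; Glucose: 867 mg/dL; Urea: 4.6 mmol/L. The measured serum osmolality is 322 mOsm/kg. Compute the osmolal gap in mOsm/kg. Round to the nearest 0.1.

5.2 mOsm/kg

Calculated osmolality = 2·Na + glucose/18 + urea
= 2·132 + 867/18 + 4.6
= 264 + 48.17 + 4.60
= 316.77 mOsm/kg ≈ 316.8 mOsm/kg
Osmolar gap = measured − calculated = 322 − 316.8 = 5.2 mOsm/kg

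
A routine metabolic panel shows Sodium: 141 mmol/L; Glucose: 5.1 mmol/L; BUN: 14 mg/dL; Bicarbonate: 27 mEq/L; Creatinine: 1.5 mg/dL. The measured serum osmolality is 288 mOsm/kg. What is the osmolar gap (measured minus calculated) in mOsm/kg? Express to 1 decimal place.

Calculated osmolality = 2·Na + glucose + BUN/2.8
= 2·141 + 5.1 + 14/2.8
= 282 + 5.10 + 5
= 292.1 mOsm/kg ≈ 292.1 mOsm/kg
Osmolar gap = measured − calculated = 288 − 292.1 = -4.1 mOsm/kg

-4.1 mOsm/kg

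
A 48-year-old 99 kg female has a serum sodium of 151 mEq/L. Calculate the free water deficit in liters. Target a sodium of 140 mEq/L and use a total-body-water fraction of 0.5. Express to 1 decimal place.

3.9 L

TBW = 0.5 · 99 = 49.5 L
Free water deficit = TBW · (Na/140 − 1)
= 49.5 · (151/140 − 1)
= 49.5 · 0.0786
= 3.89 L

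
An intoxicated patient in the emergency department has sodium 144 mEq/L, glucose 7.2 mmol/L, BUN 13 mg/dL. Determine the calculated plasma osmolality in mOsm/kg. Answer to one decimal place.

Calculated osmolality = 2·Na + glucose + BUN/2.8
= 2·144 + 7.2 + 13/2.8
= 288 + 7.20 + 4.64
= 299.84 mOsm/kg

299.8 mOsm/kg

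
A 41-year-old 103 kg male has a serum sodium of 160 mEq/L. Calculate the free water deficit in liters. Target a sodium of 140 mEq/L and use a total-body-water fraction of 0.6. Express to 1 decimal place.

TBW = 0.6 · 103 = 61.8 L
Free water deficit = TBW · (Na/140 − 1)
= 61.8 · (160/140 − 1)
= 61.8 · 0.1429
= 8.83 L

8.8 L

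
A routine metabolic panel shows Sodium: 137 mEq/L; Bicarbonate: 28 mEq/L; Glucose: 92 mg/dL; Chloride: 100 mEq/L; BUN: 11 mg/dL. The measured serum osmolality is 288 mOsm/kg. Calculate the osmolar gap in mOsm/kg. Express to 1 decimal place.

5.0 mOsm/kg

Calculated osmolality = 2·Na + glucose/18 + BUN/2.8
= 2·137 + 92/18 + 11/2.8
= 274 + 5.11 + 3.93
= 283.04 mOsm/kg ≈ 283.0 mOsm/kg
Osmolar gap = measured − calculated = 288 − 283.0 = 5.0 mOsm/kg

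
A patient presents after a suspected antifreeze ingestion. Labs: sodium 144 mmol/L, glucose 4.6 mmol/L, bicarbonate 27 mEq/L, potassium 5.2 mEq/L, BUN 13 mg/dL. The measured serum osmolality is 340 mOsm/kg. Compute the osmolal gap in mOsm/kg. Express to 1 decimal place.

42.8 mOsm/kg

Calculated osmolality = 2·Na + glucose + BUN/2.8
= 2·144 + 4.6 + 13/2.8
= 288 + 4.60 + 4.64
= 297.24 mOsm/kg ≈ 297.2 mOsm/kg
Osmolar gap = measured − calculated = 340 − 297.2 = 42.8 mOsm/kg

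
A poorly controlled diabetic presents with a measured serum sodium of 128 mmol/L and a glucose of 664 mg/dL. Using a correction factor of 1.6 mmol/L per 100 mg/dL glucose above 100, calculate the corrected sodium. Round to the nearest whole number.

Corrected Na = measured Na + 1.6 · (glucose − 100)/100
= 128 + 1.6 · (664 − 100)/100
= 128 + 9
= 137 mmol/L

137 mmol/L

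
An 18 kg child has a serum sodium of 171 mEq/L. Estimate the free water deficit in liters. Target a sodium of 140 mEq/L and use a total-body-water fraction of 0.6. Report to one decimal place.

TBW = 0.6 · 18 = 10.8 L
Free water deficit = TBW · (Na/140 − 1)
= 10.8 · (171/140 − 1)
= 10.8 · 0.2214
= 2.39 L

2.4 L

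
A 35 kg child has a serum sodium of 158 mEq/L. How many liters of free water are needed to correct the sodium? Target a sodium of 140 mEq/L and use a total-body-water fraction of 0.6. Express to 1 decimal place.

TBW = 0.6 · 35 = 21 L
Free water deficit = TBW · (Na/140 − 1)
= 21 · (158/140 − 1)
= 21 · 0.1286
= 2.7 L

2.7 L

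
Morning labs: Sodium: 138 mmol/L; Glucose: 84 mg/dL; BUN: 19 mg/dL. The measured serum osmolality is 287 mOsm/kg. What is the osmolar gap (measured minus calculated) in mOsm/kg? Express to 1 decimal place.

Calculated osmolality = 2·Na + glucose/18 + BUN/2.8
= 2·138 + 84/18 + 19/2.8
= 276 + 4.67 + 6.79
= 287.46 mOsm/kg ≈ 287.5 mOsm/kg
Osmolar gap = measured − calculated = 287 − 287.5 = -0.5 mOsm/kg

-0.5 mOsm/kg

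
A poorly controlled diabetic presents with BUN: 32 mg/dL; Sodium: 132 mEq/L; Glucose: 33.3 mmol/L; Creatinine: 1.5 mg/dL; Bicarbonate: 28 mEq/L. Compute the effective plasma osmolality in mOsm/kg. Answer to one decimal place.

297.3 mOsm/kg

Effective osmolality excludes urea (freely permeant across cell membranes):
2·Na + glucose
= 2·132 + 33.3
= 264 + 33.3
= 297.3 mOsm/kg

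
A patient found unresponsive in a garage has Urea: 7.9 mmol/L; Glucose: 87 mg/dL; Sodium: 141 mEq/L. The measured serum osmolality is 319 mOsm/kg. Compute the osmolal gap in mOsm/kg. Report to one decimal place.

Calculated osmolality = 2·Na + glucose/18 + urea
= 2·141 + 87/18 + 7.9
= 282 + 4.83 + 7.90
= 294.73 mOsm/kg ≈ 294.7 mOsm/kg
Osmolar gap = measured − calculated = 319 − 294.7 = 24.3 mOsm/kg

24.3 mOsm/kg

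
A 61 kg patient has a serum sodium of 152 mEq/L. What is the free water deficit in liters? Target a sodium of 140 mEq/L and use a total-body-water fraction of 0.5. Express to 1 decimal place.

TBW = 0.5 · 61 = 30.5 L
Free water deficit = TBW · (Na/140 − 1)
= 30.5 · (152/140 − 1)
= 30.5 · 0.0857
= 2.61 L

2.6 L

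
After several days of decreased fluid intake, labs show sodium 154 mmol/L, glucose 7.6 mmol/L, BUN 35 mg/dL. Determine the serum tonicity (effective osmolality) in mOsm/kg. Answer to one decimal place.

315.6 mOsm/kg

Effective osmolality excludes urea (freely permeant across cell membranes):
2·Na + glucose
= 2·154 + 7.6
= 308 + 7.6
= 315.6 mOsm/kg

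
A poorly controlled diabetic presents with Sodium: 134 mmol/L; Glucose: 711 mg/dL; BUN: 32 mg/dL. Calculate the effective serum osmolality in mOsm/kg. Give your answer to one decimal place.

Effective osmolality excludes urea (freely permeant across cell membranes):
2·Na + glucose/18
= 2·134 + 711/18
= 268 + 39.5
= 307.5 mOsm/kg

307.5 mOsm/kg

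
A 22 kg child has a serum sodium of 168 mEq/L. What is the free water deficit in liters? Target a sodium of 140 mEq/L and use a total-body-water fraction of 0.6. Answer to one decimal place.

TBW = 0.6 · 22 = 13.2 L
Free water deficit = TBW · (Na/140 − 1)
= 13.2 · (168/140 − 1)
= 13.2 · 0.2
= 2.64 L

2.6 L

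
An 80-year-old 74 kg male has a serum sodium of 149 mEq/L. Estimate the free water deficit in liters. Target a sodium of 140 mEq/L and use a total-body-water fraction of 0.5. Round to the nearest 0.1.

2.4 L

TBW = 0.5 · 74 = 37 L
Free water deficit = TBW · (Na/140 − 1)
= 37 · (149/140 − 1)
= 37 · 0.0643
= 2.38 L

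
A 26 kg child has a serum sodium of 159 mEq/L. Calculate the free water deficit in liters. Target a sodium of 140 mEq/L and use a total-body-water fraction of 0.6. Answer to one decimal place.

2.1 L

TBW = 0.6 · 26 = 15.6 L
Free water deficit = TBW · (Na/140 − 1)
= 15.6 · (159/140 − 1)
= 15.6 · 0.1357
= 2.12 L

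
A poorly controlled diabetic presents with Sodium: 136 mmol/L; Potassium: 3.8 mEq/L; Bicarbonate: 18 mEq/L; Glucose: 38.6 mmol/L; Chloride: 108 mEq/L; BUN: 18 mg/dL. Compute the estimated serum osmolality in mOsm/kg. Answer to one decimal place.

317.0 mOsm/kg

Calculated osmolality = 2·Na + glucose + BUN/2.8
= 2·136 + 38.6 + 18/2.8
= 272 + 38.60 + 6.43
= 317.03 mOsm/kg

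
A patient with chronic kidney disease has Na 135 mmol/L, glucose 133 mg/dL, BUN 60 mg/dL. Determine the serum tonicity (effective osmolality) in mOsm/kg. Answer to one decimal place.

277.4 mOsm/kg

Effective osmolality excludes urea (freely permeant across cell membranes):
2·Na + glucose/18
= 2·135 + 133/18
= 270 + 7.39
= 277.39 mOsm/kg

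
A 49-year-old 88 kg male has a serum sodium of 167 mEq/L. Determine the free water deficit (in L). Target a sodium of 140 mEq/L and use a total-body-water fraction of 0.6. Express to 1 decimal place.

TBW = 0.6 · 88 = 52.8 L
Free water deficit = TBW · (Na/140 − 1)
= 52.8 · (167/140 − 1)
= 52.8 · 0.1929
= 10.19 L

10.2 L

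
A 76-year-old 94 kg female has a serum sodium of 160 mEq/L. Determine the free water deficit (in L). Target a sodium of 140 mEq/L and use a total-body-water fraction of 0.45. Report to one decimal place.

6.0 L

TBW = 0.45 · 94 = 42.3 L
Free water deficit = TBW · (Na/140 − 1)
= 42.3 · (160/140 − 1)
= 42.3 · 0.1429
= 6.04 L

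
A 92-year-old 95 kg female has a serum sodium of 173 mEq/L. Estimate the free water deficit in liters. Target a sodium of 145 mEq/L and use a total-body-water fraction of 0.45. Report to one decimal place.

8.3 L

TBW = 0.45 · 95 = 42.75 L
Free water deficit = TBW · (Na/145 − 1)
= 42.75 · (173/145 − 1)
= 42.75 · 0.1931
= 8.26 L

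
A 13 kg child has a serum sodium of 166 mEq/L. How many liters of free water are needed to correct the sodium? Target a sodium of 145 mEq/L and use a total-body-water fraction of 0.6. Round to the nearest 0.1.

1.1 L

TBW = 0.6 · 13 = 7.8 L
Free water deficit = TBW · (Na/145 − 1)
= 7.8 · (166/145 − 1)
= 7.8 · 0.1448
= 1.13 L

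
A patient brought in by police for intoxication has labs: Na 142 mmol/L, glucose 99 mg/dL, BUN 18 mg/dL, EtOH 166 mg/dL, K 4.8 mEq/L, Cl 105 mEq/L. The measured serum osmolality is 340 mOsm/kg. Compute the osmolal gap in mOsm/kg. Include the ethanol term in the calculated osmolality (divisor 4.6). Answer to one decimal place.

8.0 mOsm/kg

Calculated osmolality = 2·Na + glucose/18 + BUN/2.8 + ethanol/4.6
= 2·142 + 99/18 + 18/2.8 + 166/4.6
= 284 + 5.50 + 6.43 + 36.09
= 332.02 mOsm/kg ≈ 332.0 mOsm/kg
Osmolar gap = measured − calculated = 340 − 332.0 = 8.0 mOsm/kg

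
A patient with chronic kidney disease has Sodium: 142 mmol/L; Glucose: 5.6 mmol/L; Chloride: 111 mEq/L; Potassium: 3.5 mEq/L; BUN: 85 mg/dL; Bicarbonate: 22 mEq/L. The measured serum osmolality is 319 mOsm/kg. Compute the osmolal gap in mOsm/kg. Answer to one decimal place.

-1.0 mOsm/kg

Calculated osmolality = 2·Na + glucose + BUN/2.8
= 2·142 + 5.6 + 85/2.8
= 284 + 5.60 + 30.36
= 319.96 mOsm/kg ≈ 320.0 mOsm/kg
Osmolar gap = measured − calculated = 319 − 320.0 = -1.0 mOsm/kg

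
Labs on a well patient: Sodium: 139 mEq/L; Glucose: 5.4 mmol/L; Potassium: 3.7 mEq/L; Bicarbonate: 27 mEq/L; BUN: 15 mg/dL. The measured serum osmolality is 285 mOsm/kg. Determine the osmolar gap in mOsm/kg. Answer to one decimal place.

Calculated osmolality = 2·Na + glucose + BUN/2.8
= 2·139 + 5.4 + 15/2.8
= 278 + 5.40 + 5.36
= 288.76 mOsm/kg ≈ 288.8 mOsm/kg
Osmolar gap = measured − calculated = 285 − 288.8 = -3.8 mOsm/kg

-3.8 mOsm/kg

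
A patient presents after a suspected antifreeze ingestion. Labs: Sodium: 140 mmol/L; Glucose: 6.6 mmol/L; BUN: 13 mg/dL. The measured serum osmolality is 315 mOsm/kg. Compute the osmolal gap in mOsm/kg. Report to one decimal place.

Calculated osmolality = 2·Na + glucose + BUN/2.8
= 2·140 + 6.6 + 13/2.8
= 280 + 6.60 + 4.64
= 291.24 mOsm/kg ≈ 291.2 mOsm/kg
Osmolar gap = measured − calculated = 315 − 291.2 = 23.8 mOsm/kg

23.8 mOsm/kg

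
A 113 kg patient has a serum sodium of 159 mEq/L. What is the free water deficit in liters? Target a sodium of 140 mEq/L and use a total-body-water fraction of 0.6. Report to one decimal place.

TBW = 0.6 · 113 = 67.8 L
Free water deficit = TBW · (Na/140 − 1)
= 67.8 · (159/140 − 1)
= 67.8 · 0.1357
= 9.2 L

9.2 L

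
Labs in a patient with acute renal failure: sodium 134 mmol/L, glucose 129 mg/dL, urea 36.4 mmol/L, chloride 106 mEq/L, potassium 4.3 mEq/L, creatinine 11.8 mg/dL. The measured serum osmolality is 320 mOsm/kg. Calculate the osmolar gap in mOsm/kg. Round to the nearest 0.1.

8.4 mOsm/kg

Calculated osmolality = 2·Na + glucose/18 + urea
= 2·134 + 129/18 + 36.4
= 268 + 7.17 + 36.40
= 311.57 mOsm/kg ≈ 311.6 mOsm/kg
Osmolar gap = measured − calculated = 320 − 311.6 = 8.4 mOsm/kg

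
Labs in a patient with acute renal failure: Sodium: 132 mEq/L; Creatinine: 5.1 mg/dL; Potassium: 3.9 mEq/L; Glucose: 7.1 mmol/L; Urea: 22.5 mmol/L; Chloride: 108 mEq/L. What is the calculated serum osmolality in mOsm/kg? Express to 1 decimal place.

293.6 mOsm/kg

Calculated osmolality = 2·Na + glucose + urea
= 2·132 + 7.1 + 22.5
= 264 + 7.10 + 22.50
= 293.6 mOsm/kg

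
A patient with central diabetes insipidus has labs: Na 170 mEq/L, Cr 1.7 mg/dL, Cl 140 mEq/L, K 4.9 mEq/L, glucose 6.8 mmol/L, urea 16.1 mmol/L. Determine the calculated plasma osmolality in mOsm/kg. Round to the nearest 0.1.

Calculated osmolality = 2·Na + glucose + urea
= 2·170 + 6.8 + 16.1
= 340 + 6.80 + 16.10
= 362.9 mOsm/kg

362.9 mOsm/kg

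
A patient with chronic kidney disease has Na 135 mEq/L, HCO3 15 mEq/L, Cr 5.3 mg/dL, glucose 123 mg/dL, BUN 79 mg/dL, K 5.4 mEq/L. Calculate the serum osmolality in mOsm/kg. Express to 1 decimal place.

Calculated osmolality = 2·Na + glucose/18 + BUN/2.8
= 2·135 + 123/18 + 79/2.8
= 270 + 6.83 + 28.21
= 305.04 mOsm/kg

305.0 mOsm/kg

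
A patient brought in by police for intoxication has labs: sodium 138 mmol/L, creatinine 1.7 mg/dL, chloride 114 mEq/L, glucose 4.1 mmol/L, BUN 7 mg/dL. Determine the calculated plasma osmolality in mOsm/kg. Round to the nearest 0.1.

Calculated osmolality = 2·Na + glucose + BUN/2.8
= 2·138 + 4.1 + 7/2.8
= 276 + 4.10 + 2.50
= 282.6 mOsm/kg

282.6 mOsm/kg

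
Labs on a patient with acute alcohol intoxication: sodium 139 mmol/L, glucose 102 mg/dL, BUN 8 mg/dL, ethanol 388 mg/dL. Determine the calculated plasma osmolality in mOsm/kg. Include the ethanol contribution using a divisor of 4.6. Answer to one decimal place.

Calculated osmolality = 2·Na + glucose/18 + BUN/2.8 + ethanol/4.6
= 2·139 + 102/18 + 8/2.8 + 388/4.6
= 278 + 5.67 + 2.86 + 84.35
= 370.88 mOsm/kg

370.9 mOsm/kg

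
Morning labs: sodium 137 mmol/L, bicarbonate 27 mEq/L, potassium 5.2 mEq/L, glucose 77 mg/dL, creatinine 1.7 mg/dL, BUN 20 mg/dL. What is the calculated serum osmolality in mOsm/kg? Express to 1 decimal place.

285.4 mOsm/kg

Calculated osmolality = 2·Na + glucose/18 + BUN/2.8
= 2·137 + 77/18 + 20/2.8
= 274 + 4.28 + 7.14
= 285.42 mOsm/kg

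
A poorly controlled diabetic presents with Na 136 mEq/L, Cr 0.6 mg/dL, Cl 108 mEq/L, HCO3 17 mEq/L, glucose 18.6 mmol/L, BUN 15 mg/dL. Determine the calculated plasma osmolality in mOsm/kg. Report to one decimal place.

Calculated osmolality = 2·Na + glucose + BUN/2.8
= 2·136 + 18.6 + 15/2.8
= 272 + 18.60 + 5.36
= 295.96 mOsm/kg

296.0 mOsm/kg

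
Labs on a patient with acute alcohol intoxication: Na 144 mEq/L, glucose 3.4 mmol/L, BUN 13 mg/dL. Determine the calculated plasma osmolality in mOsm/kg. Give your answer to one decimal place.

Calculated osmolality = 2·Na + glucose + BUN/2.8
= 2·144 + 3.4 + 13/2.8
= 288 + 3.40 + 4.64
= 296.04 mOsm/kg

296.0 mOsm/kg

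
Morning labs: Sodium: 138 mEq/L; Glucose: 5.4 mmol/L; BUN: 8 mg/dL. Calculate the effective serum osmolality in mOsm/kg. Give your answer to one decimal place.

Effective osmolality excludes urea (freely permeant across cell membranes):
2·Na + glucose
= 2·138 + 5.4
= 276 + 5.4
= 281.4 mOsm/kg

281.4 mOsm/kg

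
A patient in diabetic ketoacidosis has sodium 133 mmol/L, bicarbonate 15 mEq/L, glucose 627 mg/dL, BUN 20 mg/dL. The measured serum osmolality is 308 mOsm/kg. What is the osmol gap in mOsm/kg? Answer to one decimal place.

0.0 mOsm/kg

Calculated osmolality = 2·Na + glucose/18 + BUN/2.8
= 2·133 + 627/18 + 20/2.8
= 266 + 34.83 + 7.14
= 307.97 mOsm/kg ≈ 308.0 mOsm/kg
Osmolar gap = measured − calculated = 308 − 308.0 = 0.0 mOsm/kg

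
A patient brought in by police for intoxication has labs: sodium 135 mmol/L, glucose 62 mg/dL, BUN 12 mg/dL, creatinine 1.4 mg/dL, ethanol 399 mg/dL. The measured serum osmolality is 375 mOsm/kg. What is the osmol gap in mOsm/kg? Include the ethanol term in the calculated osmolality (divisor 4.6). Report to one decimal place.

10.5 mOsm/kg

Calculated osmolality = 2·Na + glucose/18 + BUN/2.8 + ethanol/4.6
= 2·135 + 62/18 + 12/2.8 + 399/4.6
= 270 + 3.44 + 4.29 + 86.74
= 364.47 mOsm/kg ≈ 364.5 mOsm/kg
Osmolar gap = measured − calculated = 375 − 364.5 = 10.5 mOsm/kg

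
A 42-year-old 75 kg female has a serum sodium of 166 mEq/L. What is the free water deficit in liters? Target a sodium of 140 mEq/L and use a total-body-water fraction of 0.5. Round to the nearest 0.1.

7.0 L

TBW = 0.5 · 75 = 37.5 L
Free water deficit = TBW · (Na/140 − 1)
= 37.5 · (166/140 − 1)
= 37.5 · 0.1857
= 6.96 L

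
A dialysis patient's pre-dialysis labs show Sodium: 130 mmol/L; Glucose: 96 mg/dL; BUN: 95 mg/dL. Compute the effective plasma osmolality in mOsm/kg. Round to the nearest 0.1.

265.3 mOsm/kg

Effective osmolality excludes urea (freely permeant across cell membranes):
2·Na + glucose/18
= 2·130 + 96/18
= 260 + 5.33
= 265.33 mOsm/kg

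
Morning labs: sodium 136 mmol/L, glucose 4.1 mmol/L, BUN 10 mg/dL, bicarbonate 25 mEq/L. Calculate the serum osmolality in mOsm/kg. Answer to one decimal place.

Calculated osmolality = 2·Na + glucose + BUN/2.8
= 2·136 + 4.1 + 10/2.8
= 272 + 4.10 + 3.57
= 279.67 mOsm/kg

279.7 mOsm/kg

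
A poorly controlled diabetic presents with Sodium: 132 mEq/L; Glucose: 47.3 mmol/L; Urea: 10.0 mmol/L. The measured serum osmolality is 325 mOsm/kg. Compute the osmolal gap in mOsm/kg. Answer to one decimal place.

Calculated osmolality = 2·Na + glucose + urea
= 2·132 + 47.3 + 10
= 264 + 47.30 + 10
= 321.3 mOsm/kg ≈ 321.3 mOsm/kg
Osmolar gap = measured − calculated = 325 − 321.3 = 3.7 mOsm/kg

3.7 mOsm/kg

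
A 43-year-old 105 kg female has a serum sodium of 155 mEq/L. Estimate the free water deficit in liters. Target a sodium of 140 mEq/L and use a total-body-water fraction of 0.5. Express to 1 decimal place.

5.6 L

TBW = 0.5 · 105 = 52.5 L
Free water deficit = TBW · (Na/140 − 1)
= 52.5 · (155/140 − 1)
= 52.5 · 0.1071
= 5.62 L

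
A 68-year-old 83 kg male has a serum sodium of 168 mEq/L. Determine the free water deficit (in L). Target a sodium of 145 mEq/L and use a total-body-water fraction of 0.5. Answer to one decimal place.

TBW = 0.5 · 83 = 41.5 L
Free water deficit = TBW · (Na/145 − 1)
= 41.5 · (168/145 − 1)
= 41.5 · 0.1586
= 6.58 L

6.6 L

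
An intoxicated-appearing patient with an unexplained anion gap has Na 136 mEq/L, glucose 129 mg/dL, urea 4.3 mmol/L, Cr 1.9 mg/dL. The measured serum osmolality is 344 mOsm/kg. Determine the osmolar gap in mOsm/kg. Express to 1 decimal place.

Calculated osmolality = 2·Na + glucose/18 + urea
= 2·136 + 129/18 + 4.3
= 272 + 7.17 + 4.30
= 283.47 mOsm/kg ≈ 283.5 mOsm/kg
Osmolar gap = measured − calculated = 344 − 283.5 = 60.5 mOsm/kg

60.5 mOsm/kg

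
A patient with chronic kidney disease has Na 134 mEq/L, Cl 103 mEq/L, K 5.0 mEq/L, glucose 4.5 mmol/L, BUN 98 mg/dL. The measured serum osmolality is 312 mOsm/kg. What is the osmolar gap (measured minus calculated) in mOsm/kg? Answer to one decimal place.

Calculated osmolality = 2·Na + glucose + BUN/2.8
= 2·134 + 4.5 + 98/2.8
= 268 + 4.50 + 35
= 307.5 mOsm/kg ≈ 307.5 mOsm/kg
Osmolar gap = measured − calculated = 312 − 307.5 = 4.5 mOsm/kg

4.5 mOsm/kg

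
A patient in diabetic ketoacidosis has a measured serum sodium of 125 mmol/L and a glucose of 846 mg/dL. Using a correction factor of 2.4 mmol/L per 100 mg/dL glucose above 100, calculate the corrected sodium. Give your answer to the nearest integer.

143 mmol/L

Corrected Na = measured Na + 2.4 · (glucose − 100)/100
= 125 + 2.4 · (846 − 100)/100
= 125 + 17.9
= 142.9 mmol/L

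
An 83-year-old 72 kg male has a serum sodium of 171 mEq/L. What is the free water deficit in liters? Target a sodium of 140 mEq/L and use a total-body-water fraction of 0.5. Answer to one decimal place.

8.0 L

TBW = 0.5 · 72 = 36 L
Free water deficit = TBW · (Na/140 − 1)
= 36 · (171/140 − 1)
= 36 · 0.2214
= 7.97 L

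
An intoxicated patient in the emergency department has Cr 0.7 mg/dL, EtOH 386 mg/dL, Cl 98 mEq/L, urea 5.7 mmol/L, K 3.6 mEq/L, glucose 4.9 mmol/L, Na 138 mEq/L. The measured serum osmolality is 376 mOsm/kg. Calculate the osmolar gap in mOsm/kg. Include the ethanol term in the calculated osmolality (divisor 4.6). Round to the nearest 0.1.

5.5 mOsm/kg

Calculated osmolality = 2·Na + glucose + urea + ethanol/4.6
= 2·138 + 4.9 + 5.7 + 386/4.6
= 276 + 4.90 + 5.70 + 83.91
= 370.51 mOsm/kg ≈ 370.5 mOsm/kg
Osmolar gap = measured − calculated = 376 − 370.5 = 5.5 mOsm/kg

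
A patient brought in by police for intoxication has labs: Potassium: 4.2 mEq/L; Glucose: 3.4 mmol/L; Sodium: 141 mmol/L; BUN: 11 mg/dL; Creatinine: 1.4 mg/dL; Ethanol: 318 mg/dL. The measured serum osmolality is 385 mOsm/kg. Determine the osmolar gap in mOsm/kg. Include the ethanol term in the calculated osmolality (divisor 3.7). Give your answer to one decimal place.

Calculated osmolality = 2·Na + glucose + BUN/2.8 + ethanol/3.7
= 2·141 + 3.4 + 11/2.8 + 318/3.7
= 282 + 3.40 + 3.93 + 85.95
= 375.28 mOsm/kg ≈ 375.3 mOsm/kg
Osmolar gap = measured − calculated = 385 − 375.3 = 9.7 mOsm/kg

9.7 mOsm/kg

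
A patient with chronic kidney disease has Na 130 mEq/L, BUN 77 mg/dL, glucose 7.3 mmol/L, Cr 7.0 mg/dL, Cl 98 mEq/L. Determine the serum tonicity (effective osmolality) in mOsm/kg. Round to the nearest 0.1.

Effective osmolality excludes urea (freely permeant across cell membranes):
2·Na + glucose
= 2·130 + 7.3
= 260 + 7.3
= 267.3 mOsm/kg

267.3 mOsm/kg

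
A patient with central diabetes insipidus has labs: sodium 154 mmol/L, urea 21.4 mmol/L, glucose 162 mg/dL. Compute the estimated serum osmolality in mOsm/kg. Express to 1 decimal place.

Calculated osmolality = 2·Na + glucose/18 + urea
= 2·154 + 162/18 + 21.4
= 308 + 9 + 21.40
= 338.4 mOsm/kg

338.4 mOsm/kg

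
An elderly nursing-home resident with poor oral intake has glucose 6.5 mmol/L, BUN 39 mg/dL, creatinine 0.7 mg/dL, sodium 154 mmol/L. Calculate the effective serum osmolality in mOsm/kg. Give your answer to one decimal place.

Effective osmolality excludes urea (freely permeant across cell membranes):
2·Na + glucose
= 2·154 + 6.5
= 308 + 6.5
= 314.5 mOsm/kg

314.5 mOsm/kg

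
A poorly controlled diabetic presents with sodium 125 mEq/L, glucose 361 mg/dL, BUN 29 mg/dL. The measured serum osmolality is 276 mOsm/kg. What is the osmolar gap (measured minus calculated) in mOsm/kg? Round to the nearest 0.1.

-4.4 mOsm/kg

Calculated osmolality = 2·Na + glucose/18 + BUN/2.8
= 2·125 + 361/18 + 29/2.8
= 250 + 20.06 + 10.36
= 280.42 mOsm/kg ≈ 280.4 mOsm/kg
Osmolar gap = measured − calculated = 276 − 280.4 = -4.4 mOsm/kg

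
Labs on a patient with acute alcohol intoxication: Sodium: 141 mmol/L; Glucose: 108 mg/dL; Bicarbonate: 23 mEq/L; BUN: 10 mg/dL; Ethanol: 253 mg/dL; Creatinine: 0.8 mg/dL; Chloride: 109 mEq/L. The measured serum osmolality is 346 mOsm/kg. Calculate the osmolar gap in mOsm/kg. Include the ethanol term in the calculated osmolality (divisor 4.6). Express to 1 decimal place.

-0.6 mOsm/kg

Calculated osmolality = 2·Na + glucose/18 + BUN/2.8 + ethanol/4.6
= 2·141 + 108/18 + 10/2.8 + 253/4.6
= 282 + 6 + 3.57 + 55
= 346.57 mOsm/kg ≈ 346.6 mOsm/kg
Osmolar gap = measured − calculated = 346 − 346.6 = -0.6 mOsm/kg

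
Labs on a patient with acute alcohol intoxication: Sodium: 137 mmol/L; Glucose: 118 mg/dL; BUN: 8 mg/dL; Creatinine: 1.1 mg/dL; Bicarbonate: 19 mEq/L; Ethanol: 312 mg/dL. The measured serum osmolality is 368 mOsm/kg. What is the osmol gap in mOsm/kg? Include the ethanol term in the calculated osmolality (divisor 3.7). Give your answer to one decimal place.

Calculated osmolality = 2·Na + glucose/18 + BUN/2.8 + ethanol/3.7
= 2·137 + 118/18 + 8/2.8 + 312/3.7
= 274 + 6.56 + 2.86 + 84.32
= 367.74 mOsm/kg ≈ 367.7 mOsm/kg
Osmolar gap = measured − calculated = 368 − 367.7 = 0.3 mOsm/kg

0.3 mOsm/kg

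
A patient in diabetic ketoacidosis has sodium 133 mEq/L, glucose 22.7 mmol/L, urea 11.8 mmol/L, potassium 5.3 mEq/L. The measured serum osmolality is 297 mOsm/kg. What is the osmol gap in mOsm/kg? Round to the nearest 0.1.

Calculated osmolality = 2·Na + glucose + urea
= 2·133 + 22.7 + 11.8
= 266 + 22.70 + 11.80
= 300.5 mOsm/kg ≈ 300.5 mOsm/kg
Osmolar gap = measured − calculated = 297 − 300.5 = -3.5 mOsm/kg

-3.5 mOsm/kg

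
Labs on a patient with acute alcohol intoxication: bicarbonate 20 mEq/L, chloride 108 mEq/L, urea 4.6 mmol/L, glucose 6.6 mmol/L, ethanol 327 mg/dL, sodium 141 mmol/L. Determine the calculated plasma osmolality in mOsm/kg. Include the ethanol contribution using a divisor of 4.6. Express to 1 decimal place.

Calculated osmolality = 2·Na + glucose + urea + ethanol/4.6
= 2·141 + 6.6 + 4.6 + 327/4.6
= 282 + 6.60 + 4.60 + 71.09
= 364.29 mOsm/kg

364.3 mOsm/kg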